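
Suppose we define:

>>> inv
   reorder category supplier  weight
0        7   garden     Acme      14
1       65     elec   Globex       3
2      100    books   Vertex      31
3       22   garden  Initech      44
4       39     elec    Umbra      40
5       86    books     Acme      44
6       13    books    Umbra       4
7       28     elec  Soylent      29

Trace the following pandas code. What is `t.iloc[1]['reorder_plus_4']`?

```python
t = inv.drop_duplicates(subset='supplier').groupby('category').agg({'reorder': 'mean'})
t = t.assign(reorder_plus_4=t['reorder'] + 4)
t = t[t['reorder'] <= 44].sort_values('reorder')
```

48.0

drop duplicate supplier (keep=first):
   reorder category supplier  weight
0        7   garden     Acme      14
1       65     elec   Globex       3
2      100    books   Vertex      31
3       22   garden  Initech      44
4       39     elec    Umbra      40
7       28     elec  Soylent      29
group by category, mean of reorder:
          reorder
category         
books       100.0
elec         44.0
garden       14.5
add column reorder_plus_4 = t['reorder'] + 4:
          reorder  reorder_plus_4
category                         
books       100.0           104.0
elec         44.0            48.0
garden       14.5            18.5
filter rows where reorder <= 44:
          reorder  reorder_plus_4
category                         
elec         44.0            48.0
garden       14.5            18.5
sort by reorder:
          reorder  reorder_plus_4
category                         
garden       14.5            18.5
elec         44.0            48.0
The value at position 1, column 'reorder_plus_4' is 48.0.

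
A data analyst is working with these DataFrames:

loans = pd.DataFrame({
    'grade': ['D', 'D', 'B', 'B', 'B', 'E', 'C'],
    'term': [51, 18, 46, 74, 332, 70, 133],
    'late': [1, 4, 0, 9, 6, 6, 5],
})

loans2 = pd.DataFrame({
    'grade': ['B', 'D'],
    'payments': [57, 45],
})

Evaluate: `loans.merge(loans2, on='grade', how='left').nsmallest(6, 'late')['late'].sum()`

merge on 'grade' (how='left') → 7 rows:
  grade  term  late  payments
0     D    51     1      45.0
1     D    18     4      45.0
2     B    46     0      57.0
3     B    74     9      57.0
4     B   332     6      57.0
5     E    70     6       NaN
6     C   133     5       NaN
take 6 rows with smallest late:
  grade  term  late  payments
2     B    46     0      57.0
0     D    51     1      45.0
1     D    18     4      45.0
6     C   133     5       NaN
4     B   332     6      57.0
5     E    70     6       NaN
Hence 22.

22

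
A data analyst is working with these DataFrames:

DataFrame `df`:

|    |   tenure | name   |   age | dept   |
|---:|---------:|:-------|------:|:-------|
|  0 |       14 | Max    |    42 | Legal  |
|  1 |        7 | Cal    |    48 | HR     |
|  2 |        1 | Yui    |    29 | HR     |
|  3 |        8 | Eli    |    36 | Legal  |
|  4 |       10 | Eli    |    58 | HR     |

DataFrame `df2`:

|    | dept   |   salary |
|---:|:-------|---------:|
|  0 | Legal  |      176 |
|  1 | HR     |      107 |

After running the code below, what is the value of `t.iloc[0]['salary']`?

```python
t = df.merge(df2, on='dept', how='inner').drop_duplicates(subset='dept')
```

176

merge on 'dept' (how='inner') → 5 rows:
   tenure name  age   dept  salary
0      14  Max   42  Legal     176
1       7  Cal   48     HR     107
2       1  Yui   29     HR     107
3       8  Eli   36  Legal     176
4      10  Eli   58     HR     107
drop duplicate dept (keep=first):
   tenure name  age   dept  salary
0      14  Max   42  Legal     176
1       7  Cal   48     HR     107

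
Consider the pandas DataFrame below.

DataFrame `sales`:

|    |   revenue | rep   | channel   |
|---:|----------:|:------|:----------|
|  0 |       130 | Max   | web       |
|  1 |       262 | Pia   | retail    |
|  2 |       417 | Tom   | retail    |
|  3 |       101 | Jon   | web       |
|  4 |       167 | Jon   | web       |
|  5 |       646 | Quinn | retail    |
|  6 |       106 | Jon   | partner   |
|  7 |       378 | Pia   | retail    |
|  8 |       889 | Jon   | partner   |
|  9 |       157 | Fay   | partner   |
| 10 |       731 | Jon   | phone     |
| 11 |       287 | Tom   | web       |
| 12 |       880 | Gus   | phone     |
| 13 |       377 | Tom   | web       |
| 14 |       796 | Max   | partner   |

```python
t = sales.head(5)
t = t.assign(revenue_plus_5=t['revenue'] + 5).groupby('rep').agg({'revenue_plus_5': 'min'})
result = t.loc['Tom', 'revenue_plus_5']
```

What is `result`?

take first 5 rows:
   revenue  rep channel
0      130  Max     web
1      262  Pia  retail
2      417  Tom  retail
3      101  Jon     web
4      167  Jon     web
add column revenue_plus_5 = t['revenue'] + 5:
   revenue  rep channel  revenue_plus_5
0      130  Max     web             135
1      262  Pia  retail             267
2      417  Tom  retail             422
3      101  Jon     web             106
4      167  Jon     web             172
group by rep, min of revenue_plus_5:
     revenue_plus_5
rep                
Jon             106
Max             135
Pia             267
Tom             422
Finally, value at row 'Tom', column 'revenue_plus_5' = 422.

422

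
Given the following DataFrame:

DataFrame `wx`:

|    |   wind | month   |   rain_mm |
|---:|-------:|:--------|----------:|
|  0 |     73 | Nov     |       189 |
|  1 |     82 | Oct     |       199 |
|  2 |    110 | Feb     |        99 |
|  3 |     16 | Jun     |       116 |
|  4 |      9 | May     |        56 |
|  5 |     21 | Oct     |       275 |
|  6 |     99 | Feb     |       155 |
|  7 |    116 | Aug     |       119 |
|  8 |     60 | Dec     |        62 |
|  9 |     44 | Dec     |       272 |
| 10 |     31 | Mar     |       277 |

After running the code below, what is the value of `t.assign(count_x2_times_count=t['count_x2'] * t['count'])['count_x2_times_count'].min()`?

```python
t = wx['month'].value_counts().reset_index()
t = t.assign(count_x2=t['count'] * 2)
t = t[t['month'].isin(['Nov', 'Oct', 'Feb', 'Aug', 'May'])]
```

2

value_counts of month:
month
Oct    2
Feb    2
Dec    2
Nov    1
Jun    1
May    1
Aug    1
Mar    1
Name: count, dtype: int64
reset_index():
  month  count
0   Oct      2
1   Feb      2
2   Dec      2
3   Nov      1
4   Jun      1
5   May      1
6   Aug      1
7   Mar      1
add column count_x2 = t['count'] * 2:
  month  count  count_x2
0   Oct      2         4
1   Feb      2         4
2   Dec      2         4
3   Nov      1         2
4   Jun      1         2
5   May      1         2
6   Aug      1         2
7   Mar      1         2
filter rows where month in ['Nov', 'Oct', 'Feb', 'Aug', 'May']:
  month  count  count_x2
0   Oct      2         4
1   Feb      2         4
3   Nov      1         2
5   May      1         2
6   Aug      1         2
add column count_x2_times_count = t['count_x2'] * t['count']:
  month  count  count_x2  count_x2_times_count
0   Oct      2         4                     8
1   Feb      2         4                     8
3   Nov      1         2                     2
5   May      1         2                     2
6   Aug      1         2                     2
min of column 'count_x2_times_count' → 2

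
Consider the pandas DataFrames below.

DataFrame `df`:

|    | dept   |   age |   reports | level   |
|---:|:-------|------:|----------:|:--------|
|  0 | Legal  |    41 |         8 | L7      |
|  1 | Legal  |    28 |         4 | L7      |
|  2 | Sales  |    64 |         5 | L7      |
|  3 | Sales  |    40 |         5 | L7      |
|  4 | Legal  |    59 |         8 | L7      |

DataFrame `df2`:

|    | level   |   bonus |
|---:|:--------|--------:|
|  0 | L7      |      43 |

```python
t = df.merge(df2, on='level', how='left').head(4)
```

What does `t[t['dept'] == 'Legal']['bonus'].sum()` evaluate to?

merge on 'level' (how='left') → 5 rows:
    dept  age  reports level  bonus
0  Legal   41        8    L7     43
1  Legal   28        4    L7     43
2  Sales   64        5    L7     43
3  Sales   40        5    L7     43
4  Legal   59        8    L7     43
take first 4 rows:
    dept  age  reports level  bonus
0  Legal   41        8    L7     43
1  Legal   28        4    L7     43
2  Sales   64        5    L7     43
3  Sales   40        5    L7     43
filter rows where dept == 'Legal':
    dept  age  reports level  bonus
0  Legal   41        8    L7     43
1  Legal   28        4    L7     43

86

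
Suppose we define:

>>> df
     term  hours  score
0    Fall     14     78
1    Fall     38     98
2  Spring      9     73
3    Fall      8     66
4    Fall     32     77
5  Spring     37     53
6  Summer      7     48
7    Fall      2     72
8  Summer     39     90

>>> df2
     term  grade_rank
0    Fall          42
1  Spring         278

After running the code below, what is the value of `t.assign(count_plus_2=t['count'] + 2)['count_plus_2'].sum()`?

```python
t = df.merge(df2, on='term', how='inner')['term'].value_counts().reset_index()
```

merge on 'term' (how='inner') → 7 rows:
     term  hours  score  grade_rank
0    Fall     14     78          42
1    Fall     38     98          42
2  Spring      9     73         278
3    Fall      8     66          42
4    Fall     32     77          42
5  Spring     37     53         278
6    Fall      2     72          42
value_counts of term:
term
Fall      5
Spring    2
Name: count, dtype: int64
reset_index():
     term  count
0    Fall      5
1  Spring      2
add column count_plus_2 = t['count'] + 2:
     term  count  count_plus_2
0    Fall      5             7
1  Spring      2             4
Then the sum of column 'count_plus_2': 11

11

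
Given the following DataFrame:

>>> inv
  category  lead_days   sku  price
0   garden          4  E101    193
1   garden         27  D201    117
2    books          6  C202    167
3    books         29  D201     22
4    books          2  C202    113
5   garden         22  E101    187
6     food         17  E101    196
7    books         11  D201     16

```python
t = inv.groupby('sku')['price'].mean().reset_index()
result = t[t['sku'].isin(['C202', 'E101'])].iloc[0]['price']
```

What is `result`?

140.0

group by sku, mean of price:
sku
C202    140.000000
D201     51.666667
E101    192.000000
Name: price, dtype: float64
reset_index():
    sku       price
0  C202  140.000000
1  D201   51.666667
2  E101  192.000000
filter rows where sku in ['C202', 'E101']:
    sku  price
0  C202  140.0
2  E101  192.0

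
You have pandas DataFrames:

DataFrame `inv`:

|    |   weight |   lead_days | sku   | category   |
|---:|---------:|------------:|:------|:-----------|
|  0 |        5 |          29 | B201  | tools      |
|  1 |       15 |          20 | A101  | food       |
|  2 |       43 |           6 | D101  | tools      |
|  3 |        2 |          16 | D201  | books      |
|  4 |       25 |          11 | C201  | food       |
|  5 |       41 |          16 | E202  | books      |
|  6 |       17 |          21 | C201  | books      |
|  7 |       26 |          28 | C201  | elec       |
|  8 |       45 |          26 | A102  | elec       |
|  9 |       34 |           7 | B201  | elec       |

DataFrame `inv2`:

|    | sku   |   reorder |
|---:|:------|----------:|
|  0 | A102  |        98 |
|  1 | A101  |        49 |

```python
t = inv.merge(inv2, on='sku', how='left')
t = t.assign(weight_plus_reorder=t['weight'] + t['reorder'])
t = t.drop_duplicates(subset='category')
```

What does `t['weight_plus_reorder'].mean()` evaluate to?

merge on 'sku' (how='left') → 10 rows:
   weight  lead_days   sku category  reorder
0       5         29  B201    tools      NaN
1      15         20  A101     food     49.0
2      43          6  D101    tools      NaN
3       2         16  D201    books      NaN
4      25         11  C201     food      NaN
5      41         16  E202    books      NaN
6      17         21  C201    books      NaN
7      26         28  C201     elec      NaN
8      45         26  A102     elec     98.0
9      34          7  B201     elec      NaN
add column weight_plus_reorder = t['weight'] + t['reorder']:
   weight  lead_days   sku category  reorder  weight_plus_reorder
0       5         29  B201    tools      NaN                  NaN
1      15         20  A101     food     49.0                 64.0
2      43          6  D101    tools      NaN                  NaN
3       2         16  D201    books      NaN                  NaN
4      25         11  C201     food      NaN                  NaN
5      41         16  E202    books      NaN                  NaN
6      17         21  C201    books      NaN                  NaN
7      26         28  C201     elec      NaN                  NaN
8      45         26  A102     elec     98.0                143.0
9      34          7  B201     elec      NaN                  NaN
drop duplicate category (keep=first):
   weight  lead_days   sku category  reorder  weight_plus_reorder
0       5         29  B201    tools      NaN                  NaN
1      15         20  A101     food     49.0                 64.0
3       2         16  D201    books      NaN                  NaN
7      26         28  C201     elec      NaN                  NaN
mean of column 'weight_plus_reorder' → 64.0

64.0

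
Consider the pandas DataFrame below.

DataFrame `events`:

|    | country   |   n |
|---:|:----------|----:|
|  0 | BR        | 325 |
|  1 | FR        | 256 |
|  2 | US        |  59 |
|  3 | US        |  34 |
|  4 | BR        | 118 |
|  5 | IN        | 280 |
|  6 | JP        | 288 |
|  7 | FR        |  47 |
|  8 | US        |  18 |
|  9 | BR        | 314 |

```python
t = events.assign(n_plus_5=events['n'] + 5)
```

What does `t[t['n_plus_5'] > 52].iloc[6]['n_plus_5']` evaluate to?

add column n_plus_5 = events['n'] + 5:
  country    n  n_plus_5
0      BR  325       330
1      FR  256       261
2      US   59        64
3      US   34        39
4      BR  118       123
5      IN  280       285
6      JP  288       293
7      FR   47        52
8      US   18        23
9      BR  314       319
filter rows where n_plus_5 > 52:
  country    n  n_plus_5
0      BR  325       330
1      FR  256       261
2      US   59        64
4      BR  118       123
5      IN  280       285
6      JP  288       293
9      BR  314       319
Then the value at position 6, column 'n_plus_5': 319

319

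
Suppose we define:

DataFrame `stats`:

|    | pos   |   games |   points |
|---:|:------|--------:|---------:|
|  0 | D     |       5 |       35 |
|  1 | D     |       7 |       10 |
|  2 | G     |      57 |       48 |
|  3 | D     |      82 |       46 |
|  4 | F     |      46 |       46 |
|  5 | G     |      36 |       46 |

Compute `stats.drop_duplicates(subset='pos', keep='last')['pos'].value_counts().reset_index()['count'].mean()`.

drop duplicate pos (keep=last):
  pos  games  points
3   D     82      46
4   F     46      46
5   G     36      46
value_counts of pos:
pos
D    1
F    1
G    1
Name: count, dtype: int64
reset_index():
  pos  count
0   D      1
1   F      1
2   G      1
Finally, mean of column 'count' = 1.0.

1.0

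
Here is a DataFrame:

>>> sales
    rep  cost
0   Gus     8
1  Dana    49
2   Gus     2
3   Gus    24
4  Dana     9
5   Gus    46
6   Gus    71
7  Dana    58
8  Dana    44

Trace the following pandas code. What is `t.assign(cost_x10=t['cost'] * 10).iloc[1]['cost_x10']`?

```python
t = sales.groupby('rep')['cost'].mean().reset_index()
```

302.0

group by rep, mean of cost:
rep
Dana    40.0
Gus     30.2
Name: cost, dtype: float64
reset_index():
    rep  cost
0  Dana  40.0
1   Gus  30.2
add column cost_x10 = t['cost'] * 10:
    rep  cost  cost_x10
0  Dana  40.0     400.0
1   Gus  30.2     302.0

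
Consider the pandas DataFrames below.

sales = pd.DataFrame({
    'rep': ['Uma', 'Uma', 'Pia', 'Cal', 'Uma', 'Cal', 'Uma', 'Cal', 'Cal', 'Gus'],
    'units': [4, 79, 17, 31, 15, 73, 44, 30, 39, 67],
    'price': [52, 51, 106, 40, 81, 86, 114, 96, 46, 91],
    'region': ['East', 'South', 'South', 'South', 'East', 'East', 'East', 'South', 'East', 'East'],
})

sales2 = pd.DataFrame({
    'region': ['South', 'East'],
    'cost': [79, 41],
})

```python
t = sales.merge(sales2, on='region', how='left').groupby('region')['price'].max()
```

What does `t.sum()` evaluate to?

merge on 'region' (how='left') → 10 rows:
   rep  units  price region  cost
0  Uma      4     52   East    41
1  Uma     79     51  South    79
2  Pia     17    106  South    79
3  Cal     31     40  South    79
4  Uma     15     81   East    41
5  Cal     73     86   East    41
6  Uma     44    114   East    41
7  Cal     30     96  South    79
8  Cal     39     46   East    41
9  Gus     67     91   East    41
group by region, max of price:
region
East     114
South    106
Name: price, dtype: int64
Hence 220.

220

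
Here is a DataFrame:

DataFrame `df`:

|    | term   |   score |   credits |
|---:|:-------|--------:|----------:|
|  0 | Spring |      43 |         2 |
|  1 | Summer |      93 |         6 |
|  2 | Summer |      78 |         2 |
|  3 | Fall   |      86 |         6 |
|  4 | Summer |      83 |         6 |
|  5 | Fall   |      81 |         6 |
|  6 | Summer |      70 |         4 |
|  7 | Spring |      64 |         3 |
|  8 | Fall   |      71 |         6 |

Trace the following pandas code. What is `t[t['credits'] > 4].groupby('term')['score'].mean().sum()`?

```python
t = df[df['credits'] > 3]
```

filter rows where credits > 3:
     term  score  credits
1  Summer     93        6
3    Fall     86        6
4  Summer     83        6
5    Fall     81        6
6  Summer     70        4
8    Fall     71        6
filter rows where credits > 4:
     term  score  credits
1  Summer     93        6
3    Fall     86        6
4  Summer     83        6
5    Fall     81        6
8    Fall     71        6
group by term, mean of score:
term
Fall      79.333333
Summer    88.000000
Name: score, dtype: float64
The sum of the resulting series is 167.333333333.

167.333333333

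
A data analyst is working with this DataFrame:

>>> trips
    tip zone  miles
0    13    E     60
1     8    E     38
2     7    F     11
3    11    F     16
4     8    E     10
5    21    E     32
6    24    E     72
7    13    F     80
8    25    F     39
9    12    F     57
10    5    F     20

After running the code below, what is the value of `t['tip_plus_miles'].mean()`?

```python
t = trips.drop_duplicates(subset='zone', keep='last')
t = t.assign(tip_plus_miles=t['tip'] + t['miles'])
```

60.5

drop duplicate zone (keep=last):
    tip zone  miles
6    24    E     72
10    5    F     20
add column tip_plus_miles = t['tip'] + t['miles']:
    tip zone  miles  tip_plus_miles
6    24    E     72              96
10    5    F     20              25
mean of column 'tip_plus_miles' → 60.5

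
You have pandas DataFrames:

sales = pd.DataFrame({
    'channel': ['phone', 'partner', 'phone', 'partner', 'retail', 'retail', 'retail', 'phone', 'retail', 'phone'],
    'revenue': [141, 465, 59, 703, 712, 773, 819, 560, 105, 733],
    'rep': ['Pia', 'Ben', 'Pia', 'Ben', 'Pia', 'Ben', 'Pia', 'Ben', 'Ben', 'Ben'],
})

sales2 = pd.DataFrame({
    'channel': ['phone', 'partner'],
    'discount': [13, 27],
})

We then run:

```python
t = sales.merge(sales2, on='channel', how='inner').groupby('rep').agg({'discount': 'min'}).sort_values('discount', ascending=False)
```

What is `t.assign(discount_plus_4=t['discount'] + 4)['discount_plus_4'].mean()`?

17.0

merge on 'channel' (how='inner') → 6 rows:
   channel  revenue  rep  discount
0    phone      141  Pia        13
1  partner      465  Ben        27
2    phone       59  Pia        13
3  partner      703  Ben        27
4    phone      560  Ben        13
5    phone      733  Ben        13
group by rep, min of discount:
     discount
rep          
Ben        13
Pia        13
sort by discount descending:
     discount
rep          
Ben        13
Pia        13
add column discount_plus_4 = t['discount'] + 4:
     discount  discount_plus_4
rep                           
Ben        13               17
Pia        13               17
Hence 17.0.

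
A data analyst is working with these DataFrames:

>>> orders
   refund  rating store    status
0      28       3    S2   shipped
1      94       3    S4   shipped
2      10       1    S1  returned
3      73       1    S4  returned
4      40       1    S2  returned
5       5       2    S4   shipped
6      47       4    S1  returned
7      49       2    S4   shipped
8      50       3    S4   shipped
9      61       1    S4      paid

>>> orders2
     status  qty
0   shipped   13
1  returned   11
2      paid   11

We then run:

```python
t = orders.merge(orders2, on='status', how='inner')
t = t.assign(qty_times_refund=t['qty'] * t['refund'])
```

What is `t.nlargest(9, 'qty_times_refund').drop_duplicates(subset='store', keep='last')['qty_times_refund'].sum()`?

1111

merge on 'status' (how='inner') → 10 rows:
   refund  rating store    status  qty
0      28       3    S2   shipped   13
1      94       3    S4   shipped   13
2      10       1    S1  returned   11
3      73       1    S4  returned   11
4      40       1    S2  returned   11
5       5       2    S4   shipped   13
6      47       4    S1  returned   11
7      49       2    S4   shipped   13
8      50       3    S4   shipped   13
9      61       1    S4      paid   11
add column qty_times_refund = t['qty'] * t['refund']:
   refund  rating store    status  qty  qty_times_refund
0      28       3    S2   shipped   13               364
1      94       3    S4   shipped   13              1222
2      10       1    S1  returned   11               110
3      73       1    S4  returned   11               803
4      40       1    S2  returned   11               440
5       5       2    S4   shipped   13                65
6      47       4    S1  returned   11               517
7      49       2    S4   shipped   13               637
8      50       3    S4   shipped   13               650
9      61       1    S4      paid   11               671
take 9 rows with largest qty_times_refund:
   refund  rating store    status  qty  qty_times_refund
1      94       3    S4   shipped   13              1222
3      73       1    S4  returned   11               803
9      61       1    S4      paid   11               671
8      50       3    S4   shipped   13               650
7      49       2    S4   shipped   13               637
6      47       4    S1  returned   11               517
4      40       1    S2  returned   11               440
0      28       3    S2   shipped   13               364
2      10       1    S1  returned   11               110
drop duplicate store (keep=last):
   refund  rating store    status  qty  qty_times_refund
7      49       2    S4   shipped   13               637
0      28       3    S2   shipped   13               364
2      10       1    S1  returned   11               110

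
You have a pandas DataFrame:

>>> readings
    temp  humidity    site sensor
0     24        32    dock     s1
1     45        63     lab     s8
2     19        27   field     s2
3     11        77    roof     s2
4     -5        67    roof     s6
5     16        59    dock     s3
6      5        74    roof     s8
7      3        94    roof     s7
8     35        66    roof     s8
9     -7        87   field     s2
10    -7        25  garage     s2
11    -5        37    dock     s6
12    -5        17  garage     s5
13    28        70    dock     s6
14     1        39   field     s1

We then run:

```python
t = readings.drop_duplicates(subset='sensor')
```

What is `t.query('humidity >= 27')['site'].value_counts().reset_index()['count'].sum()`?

drop duplicate sensor (keep=first):
    temp  humidity    site sensor
0     24        32    dock     s1
1     45        63     lab     s8
2     19        27   field     s2
4     -5        67    roof     s6
5     16        59    dock     s3
7      3        94    roof     s7
12    -5        17  garage     s5
filter rows where humidity >= 27:
   temp  humidity   site sensor
0    24        32   dock     s1
1    45        63    lab     s8
2    19        27  field     s2
4    -5        67   roof     s6
5    16        59   dock     s3
7     3        94   roof     s7
value_counts of site:
site
dock     2
roof     2
lab      1
field    1
Name: count, dtype: int64
reset_index():
    site  count
0   dock      2
1   roof      2
2    lab      1
3  field      1
Hence 6.

6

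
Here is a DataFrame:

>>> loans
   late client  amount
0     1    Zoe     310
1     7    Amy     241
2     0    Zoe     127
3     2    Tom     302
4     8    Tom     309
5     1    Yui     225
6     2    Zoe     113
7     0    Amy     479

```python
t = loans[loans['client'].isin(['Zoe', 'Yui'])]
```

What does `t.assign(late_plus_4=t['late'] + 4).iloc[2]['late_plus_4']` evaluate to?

filter rows where client in ['Zoe', 'Yui']:
   late client  amount
0     1    Zoe     310
2     0    Zoe     127
5     1    Yui     225
6     2    Zoe     113
add column late_plus_4 = t['late'] + 4:
   late client  amount  late_plus_4
0     1    Zoe     310            5
2     0    Zoe     127            4
5     1    Yui     225            5
6     2    Zoe     113            6
The value at position 2, column 'late_plus_4' is 5.

5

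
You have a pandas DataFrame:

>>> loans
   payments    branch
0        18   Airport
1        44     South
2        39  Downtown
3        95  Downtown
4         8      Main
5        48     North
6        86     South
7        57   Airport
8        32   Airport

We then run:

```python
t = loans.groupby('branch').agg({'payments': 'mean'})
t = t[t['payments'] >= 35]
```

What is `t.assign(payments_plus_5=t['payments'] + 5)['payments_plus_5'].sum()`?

235.666666667

group by branch, mean of payments:
           payments
branch             
Airport   35.666667
Downtown  67.000000
Main       8.000000
North     48.000000
South     65.000000
filter rows where payments >= 35:
           payments
branch             
Airport   35.666667
Downtown  67.000000
North     48.000000
South     65.000000
add column payments_plus_5 = t['payments'] + 5:
           payments  payments_plus_5
branch                              
Airport   35.666667        40.666667
Downtown  67.000000        72.000000
North     48.000000        53.000000
South     65.000000        70.000000
Then the sum of column 'payments_plus_5': 235.666666667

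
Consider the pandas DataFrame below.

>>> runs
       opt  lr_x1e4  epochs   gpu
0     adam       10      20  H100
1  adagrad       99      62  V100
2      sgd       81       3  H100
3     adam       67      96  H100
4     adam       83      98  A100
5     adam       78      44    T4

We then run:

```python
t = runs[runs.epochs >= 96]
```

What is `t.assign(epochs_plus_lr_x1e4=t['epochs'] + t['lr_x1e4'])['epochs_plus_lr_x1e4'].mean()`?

filter rows where epochs >= 96:
    opt  lr_x1e4  epochs   gpu
3  adam       67      96  H100
4  adam       83      98  A100
add column epochs_plus_lr_x1e4 = t['epochs'] + t['lr_x1e4']:
    opt  lr_x1e4  epochs   gpu  epochs_plus_lr_x1e4
3  adam       67      96  H100                  163
4  adam       83      98  A100                  181
The mean of column 'epochs_plus_lr_x1e4' is 172.0.

172.0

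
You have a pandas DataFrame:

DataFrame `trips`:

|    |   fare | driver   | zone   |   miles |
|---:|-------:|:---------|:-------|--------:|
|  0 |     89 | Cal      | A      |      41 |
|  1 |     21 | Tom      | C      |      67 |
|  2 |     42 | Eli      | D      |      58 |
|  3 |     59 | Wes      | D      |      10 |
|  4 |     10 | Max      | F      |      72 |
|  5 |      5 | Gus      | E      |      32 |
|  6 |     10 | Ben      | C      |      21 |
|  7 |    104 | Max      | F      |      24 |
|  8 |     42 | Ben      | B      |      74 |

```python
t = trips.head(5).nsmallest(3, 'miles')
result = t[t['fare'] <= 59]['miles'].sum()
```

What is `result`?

68

take first 5 rows:
   fare driver zone  miles
0    89    Cal    A     41
1    21    Tom    C     67
2    42    Eli    D     58
3    59    Wes    D     10
4    10    Max    F     72
take 3 rows with smallest miles:
   fare driver zone  miles
3    59    Wes    D     10
0    89    Cal    A     41
2    42    Eli    D     58
filter rows where fare <= 59:
   fare driver zone  miles
3    59    Wes    D     10
2    42    Eli    D     58
Reading off the sum of column 'miles', we get 68.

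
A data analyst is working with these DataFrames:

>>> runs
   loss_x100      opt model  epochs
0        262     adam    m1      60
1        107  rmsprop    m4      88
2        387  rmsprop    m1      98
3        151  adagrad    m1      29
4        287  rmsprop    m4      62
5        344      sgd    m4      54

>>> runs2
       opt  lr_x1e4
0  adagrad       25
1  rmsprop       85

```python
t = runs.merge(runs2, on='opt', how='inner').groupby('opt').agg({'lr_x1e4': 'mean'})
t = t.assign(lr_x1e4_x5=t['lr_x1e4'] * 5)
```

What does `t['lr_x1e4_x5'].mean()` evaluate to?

275.0

merge on 'opt' (how='inner') → 4 rows:
   loss_x100      opt model  epochs  lr_x1e4
0        107  rmsprop    m4      88       85
1        387  rmsprop    m1      98       85
2        151  adagrad    m1      29       25
3        287  rmsprop    m4      62       85
group by opt, mean of lr_x1e4:
         lr_x1e4
opt             
adagrad     25.0
rmsprop     85.0
add column lr_x1e4_x5 = t['lr_x1e4'] * 5:
         lr_x1e4  lr_x1e4_x5
opt                         
adagrad     25.0       125.0
rmsprop     85.0       425.0
Hence 275.0.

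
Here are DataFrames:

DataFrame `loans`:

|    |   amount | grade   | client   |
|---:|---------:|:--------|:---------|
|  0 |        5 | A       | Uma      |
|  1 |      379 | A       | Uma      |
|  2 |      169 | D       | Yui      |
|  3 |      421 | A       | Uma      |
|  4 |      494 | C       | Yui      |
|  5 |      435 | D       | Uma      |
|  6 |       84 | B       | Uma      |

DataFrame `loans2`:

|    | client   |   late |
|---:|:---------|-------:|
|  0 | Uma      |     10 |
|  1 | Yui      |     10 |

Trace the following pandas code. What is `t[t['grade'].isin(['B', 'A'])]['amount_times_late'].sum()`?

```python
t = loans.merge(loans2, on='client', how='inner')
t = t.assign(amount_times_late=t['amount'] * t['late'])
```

merge on 'client' (how='inner') → 7 rows:
   amount grade client  late
0       5     A    Uma    10
1     379     A    Uma    10
2     169     D    Yui    10
3     421     A    Uma    10
4     494     C    Yui    10
5     435     D    Uma    10
6      84     B    Uma    10
add column amount_times_late = t['amount'] * t['late']:
   amount grade client  late  amount_times_late
0       5     A    Uma    10                 50
1     379     A    Uma    10               3790
2     169     D    Yui    10               1690
3     421     A    Uma    10               4210
4     494     C    Yui    10               4940
5     435     D    Uma    10               4350
6      84     B    Uma    10                840
filter rows where grade in ['B', 'A']:
   amount grade client  late  amount_times_late
0       5     A    Uma    10                 50
1     379     A    Uma    10               3790
3     421     A    Uma    10               4210
6      84     B    Uma    10                840
Reading off the sum of column 'amount_times_late', we get 8890.

8890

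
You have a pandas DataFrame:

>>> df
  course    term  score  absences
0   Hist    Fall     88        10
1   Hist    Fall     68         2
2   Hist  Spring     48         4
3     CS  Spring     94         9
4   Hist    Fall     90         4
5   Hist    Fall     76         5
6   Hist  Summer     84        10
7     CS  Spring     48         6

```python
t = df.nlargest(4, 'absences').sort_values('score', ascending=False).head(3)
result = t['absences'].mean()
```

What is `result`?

take 4 rows with largest absences:
  course    term  score  absences
0   Hist    Fall     88        10
6   Hist  Summer     84        10
3     CS  Spring     94         9
7     CS  Spring     48         6
sort by score descending:
  course    term  score  absences
3     CS  Spring     94         9
0   Hist    Fall     88        10
6   Hist  Summer     84        10
7     CS  Spring     48         6
take first 3 rows:
  course    term  score  absences
3     CS  Spring     94         9
0   Hist    Fall     88        10
6   Hist  Summer     84        10

9.66666666667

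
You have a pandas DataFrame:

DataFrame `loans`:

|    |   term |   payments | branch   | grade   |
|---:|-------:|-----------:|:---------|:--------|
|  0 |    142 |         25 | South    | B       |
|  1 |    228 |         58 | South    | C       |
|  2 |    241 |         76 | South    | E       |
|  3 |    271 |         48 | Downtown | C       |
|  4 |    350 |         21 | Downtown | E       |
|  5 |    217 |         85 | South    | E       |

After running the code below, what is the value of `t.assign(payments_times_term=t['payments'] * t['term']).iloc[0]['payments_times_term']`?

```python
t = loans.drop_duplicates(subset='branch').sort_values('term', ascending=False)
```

13008

drop duplicate branch (keep=first):
   term  payments    branch grade
0   142        25     South     B
3   271        48  Downtown     C
sort by term descending:
   term  payments    branch grade
3   271        48  Downtown     C
0   142        25     South     B
add column payments_times_term = t['payments'] * t['term']:
   term  payments    branch grade  payments_times_term
3   271        48  Downtown     C                13008
0   142        25     South     B                 3550
Taking the value at position 0, column 'payments_times_term' gives 13008.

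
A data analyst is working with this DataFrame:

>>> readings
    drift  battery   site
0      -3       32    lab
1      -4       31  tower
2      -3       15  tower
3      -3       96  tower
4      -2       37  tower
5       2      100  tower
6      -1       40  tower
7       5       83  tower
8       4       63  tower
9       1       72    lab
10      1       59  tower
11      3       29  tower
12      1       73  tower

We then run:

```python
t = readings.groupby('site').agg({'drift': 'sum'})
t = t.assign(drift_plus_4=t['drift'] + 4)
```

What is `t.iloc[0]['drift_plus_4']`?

2

group by site, sum of drift:
       drift
site        
lab       -2
tower      3
add column drift_plus_4 = t['drift'] + 4:
       drift  drift_plus_4
site                      
lab       -2             2
tower      3             7
Then the value at position 0, column 'drift_plus_4': 2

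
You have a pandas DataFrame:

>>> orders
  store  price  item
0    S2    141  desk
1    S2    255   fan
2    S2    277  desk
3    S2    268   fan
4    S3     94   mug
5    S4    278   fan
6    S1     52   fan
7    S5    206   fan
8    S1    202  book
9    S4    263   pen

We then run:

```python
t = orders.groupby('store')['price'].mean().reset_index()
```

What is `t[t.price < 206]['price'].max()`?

group by store, mean of price:
store
S1    127.00
S2    235.25
S3     94.00
S4    270.50
S5    206.00
Name: price, dtype: float64
reset_index():
  store   price
0    S1  127.00
1    S2  235.25
2    S3   94.00
3    S4  270.50
4    S5  206.00
filter rows where price < 206:
  store  price
0    S1  127.0
2    S3   94.0

127.0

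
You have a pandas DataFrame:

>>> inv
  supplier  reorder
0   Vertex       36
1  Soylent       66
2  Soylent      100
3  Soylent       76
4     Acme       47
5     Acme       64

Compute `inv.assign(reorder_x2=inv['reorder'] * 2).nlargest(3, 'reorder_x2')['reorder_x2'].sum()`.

484

add column reorder_x2 = inv['reorder'] * 2:
  supplier  reorder  reorder_x2
0   Vertex       36          72
1  Soylent       66         132
2  Soylent      100         200
3  Soylent       76         152
4     Acme       47          94
5     Acme       64         128
take 3 rows with largest reorder_x2:
  supplier  reorder  reorder_x2
2  Soylent      100         200
3  Soylent       76         152
1  Soylent       66         132
Reading off the sum of column 'reorder_x2', we get 484.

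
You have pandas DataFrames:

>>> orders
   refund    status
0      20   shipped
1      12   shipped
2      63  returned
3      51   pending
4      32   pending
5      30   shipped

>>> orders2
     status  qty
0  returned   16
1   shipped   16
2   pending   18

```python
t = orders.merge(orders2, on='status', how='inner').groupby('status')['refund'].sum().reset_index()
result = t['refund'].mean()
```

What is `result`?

merge on 'status' (how='inner') → 6 rows:
   refund    status  qty
0      20   shipped   16
1      12   shipped   16
2      63  returned   16
3      51   pending   18
4      32   pending   18
5      30   shipped   16
group by status, sum of refund:
status
pending     83
returned    63
shipped     62
Name: refund, dtype: int64
reset_index():
     status  refund
0   pending      83
1  returned      63
2   shipped      62

69.3333333333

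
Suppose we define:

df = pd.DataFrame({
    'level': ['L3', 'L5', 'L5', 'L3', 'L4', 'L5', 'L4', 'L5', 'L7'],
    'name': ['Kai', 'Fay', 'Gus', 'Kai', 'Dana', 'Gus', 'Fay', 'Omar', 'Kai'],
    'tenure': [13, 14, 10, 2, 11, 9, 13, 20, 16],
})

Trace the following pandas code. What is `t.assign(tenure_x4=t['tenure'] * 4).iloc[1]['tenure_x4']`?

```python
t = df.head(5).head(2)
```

56

take first 5 rows:
  level  name  tenure
0    L3   Kai      13
1    L5   Fay      14
2    L5   Gus      10
3    L3   Kai       2
4    L4  Dana      11
take first 2 rows:
  level name  tenure
0    L3  Kai      13
1    L5  Fay      14
add column tenure_x4 = t['tenure'] * 4:
  level name  tenure  tenure_x4
0    L3  Kai      13         52
1    L5  Fay      14         56
Finally, value at position 1, column 'tenure_x4' = 56.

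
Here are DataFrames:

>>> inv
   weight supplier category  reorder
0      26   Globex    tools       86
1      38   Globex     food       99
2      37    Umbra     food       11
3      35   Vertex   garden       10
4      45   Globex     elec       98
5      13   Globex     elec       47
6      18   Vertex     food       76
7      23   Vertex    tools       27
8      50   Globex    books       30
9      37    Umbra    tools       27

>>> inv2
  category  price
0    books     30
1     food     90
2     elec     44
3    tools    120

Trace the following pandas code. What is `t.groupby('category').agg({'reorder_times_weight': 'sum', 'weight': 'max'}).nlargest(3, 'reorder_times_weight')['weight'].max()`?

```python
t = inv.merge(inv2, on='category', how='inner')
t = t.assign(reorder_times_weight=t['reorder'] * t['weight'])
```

45

merge on 'category' (how='inner') → 9 rows:
   weight supplier category  reorder  price
0      26   Globex    tools       86    120
1      38   Globex     food       99     90
2      37    Umbra     food       11     90
3      45   Globex     elec       98     44
4      13   Globex     elec       47     44
5      18   Vertex     food       76     90
6      23   Vertex    tools       27    120
7      50   Globex    books       30     30
8      37    Umbra    tools       27    120
add column reorder_times_weight = t['reorder'] * t['weight']:
   weight supplier category  reorder  price  reorder_times_weight
0      26   Globex    tools       86    120                  2236
1      38   Globex     food       99     90                  3762
2      37    Umbra     food       11     90                   407
3      45   Globex     elec       98     44                  4410
4      13   Globex     elec       47     44                   611
5      18   Vertex     food       76     90                  1368
6      23   Vertex    tools       27    120                   621
7      50   Globex    books       30     30                  1500
8      37    Umbra    tools       27    120                   999
group by category: sum(reorder_times_weight), max(weight):
          reorder_times_weight  weight
category                              
books                     1500      50
elec                      5021      45
food                      5537      38
tools                     3856      37
take 3 rows with largest reorder_times_weight:
          reorder_times_weight  weight
category                              
food                      5537      38
elec                      5021      45
tools                     3856      37
So max() = 45.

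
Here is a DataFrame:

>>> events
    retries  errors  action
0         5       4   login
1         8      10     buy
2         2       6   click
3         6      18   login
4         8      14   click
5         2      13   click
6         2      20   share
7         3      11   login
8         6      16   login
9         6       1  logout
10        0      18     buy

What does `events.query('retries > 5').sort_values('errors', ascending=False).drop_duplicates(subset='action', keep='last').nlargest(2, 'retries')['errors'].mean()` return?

filter rows where retries > 5:
   retries  errors  action
1        8      10     buy
3        6      18   login
4        8      14   click
8        6      16   login
9        6       1  logout
sort by errors descending:
   retries  errors  action
3        6      18   login
8        6      16   login
4        8      14   click
1        8      10     buy
9        6       1  logout
drop duplicate action (keep=last):
   retries  errors  action
8        6      16   login
4        8      14   click
1        8      10     buy
9        6       1  logout
take 2 rows with largest retries:
   retries  errors action
4        8      14  click
1        8      10    buy

12.0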